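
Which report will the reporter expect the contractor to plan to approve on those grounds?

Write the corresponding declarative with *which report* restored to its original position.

'which report' is the direct object of 'approve'. Fronting leaves a gap immediately after 'approve':
Which report will the reporter expect the contractor to plan to approve ___ on those grounds?

The reporter will expect the contractor to plan to approve which report on those grounds.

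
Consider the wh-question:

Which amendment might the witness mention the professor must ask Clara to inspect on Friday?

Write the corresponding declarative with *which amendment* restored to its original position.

The filler 'which amendment' is interpreted as the direct object of 'inspect'. It moves to the left edge, and the trace sits right after 'inspect':
Which amendment might the witness mention the professor must ask Clara to inspect ___ on Friday?

The witness might mention the professor must ask Clara to inspect which amendment on Friday.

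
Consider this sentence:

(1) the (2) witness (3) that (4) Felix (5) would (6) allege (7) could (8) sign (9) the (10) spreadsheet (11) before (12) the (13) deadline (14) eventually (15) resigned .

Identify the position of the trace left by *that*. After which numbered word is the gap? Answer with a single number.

The filler 'that' is interpreted as the subject of the clause embedded under 'allege'. Fronting leaves a gap immediately after 'allege':
The witness that Felix would allege ___ could sign the spreadsheet before the deadline eventually resigned.
'allege' is word 6.

6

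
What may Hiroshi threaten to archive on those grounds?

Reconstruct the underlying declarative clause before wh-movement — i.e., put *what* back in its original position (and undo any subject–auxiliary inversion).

'what' is the direct object of 'archive'. It moves to the left edge, and the trace sits right after 'archive':
What may Hiroshi threaten to archive ___ on those grounds?

Hiroshi may threaten to archive what on those grounds.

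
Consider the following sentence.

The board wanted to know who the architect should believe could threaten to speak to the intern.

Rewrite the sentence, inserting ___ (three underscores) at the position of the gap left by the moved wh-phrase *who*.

Pre-movement form: The architect should believe who could threaten to speak to the intern.
'who' functions as the subject of the clause embedded under 'believe'. The gap is right after 'believe'.

The board wanted to know who the architect should believe ___ could threaten to speak to the intern.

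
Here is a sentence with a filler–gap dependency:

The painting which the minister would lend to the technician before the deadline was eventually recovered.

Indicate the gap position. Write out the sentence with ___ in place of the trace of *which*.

The filler 'which' is interpreted as the direct object of 'lend'. The gap is right after 'lend'.

The painting which the minister would lend ___ to the technician before the deadline was eventually recovered.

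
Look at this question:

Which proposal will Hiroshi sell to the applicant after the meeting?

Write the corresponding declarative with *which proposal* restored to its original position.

The filler 'which proposal' is interpreted as the direct object of 'sell'. It moves to the left edge, and the trace sits right after 'sell':
Which proposal will Hiroshi sell ___ to the applicant after the meeting?

Hiroshi will sell which proposal to the applicant after the meeting.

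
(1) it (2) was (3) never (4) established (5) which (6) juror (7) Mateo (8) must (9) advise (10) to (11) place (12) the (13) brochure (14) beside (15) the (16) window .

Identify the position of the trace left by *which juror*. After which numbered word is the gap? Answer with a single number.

9

Underlying clause: Mateo must advise which juror to place the brochure beside the window.
The filler 'which juror' is interpreted as the direct object of 'advise'. It moves to the left edge, and the trace sits right after 'advise':
It was never established which juror Mateo must advise ___ to place the brochure beside the window.
'advise' is word 9.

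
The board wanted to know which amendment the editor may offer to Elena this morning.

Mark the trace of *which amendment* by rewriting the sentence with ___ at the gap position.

In situ: The editor may offer which amendment to Elena this morning.
'which amendment' functions as the direct object of 'offer'. The gap is right after 'offer'.

The board wanted to know which amendment the editor may offer ___ to Elena this morning.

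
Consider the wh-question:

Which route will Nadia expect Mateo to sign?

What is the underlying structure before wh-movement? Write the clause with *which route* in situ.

Nadia will expect Mateo to sign which route.

'which route' functions as the direct object of 'sign'. Wh-movement fronts it, leaving a gap right after 'sign':
Which route will Nadia expect Mateo to sign ___?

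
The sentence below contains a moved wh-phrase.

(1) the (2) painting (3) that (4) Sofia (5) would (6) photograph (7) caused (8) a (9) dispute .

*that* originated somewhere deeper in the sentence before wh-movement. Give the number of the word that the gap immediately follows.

6

'that' functions as the direct object of 'photograph'. Wh-movement fronts it, leaving a gap right after 'photograph':
The painting that Sofia would photograph ___ caused a dispute.
'photograph' is word 6.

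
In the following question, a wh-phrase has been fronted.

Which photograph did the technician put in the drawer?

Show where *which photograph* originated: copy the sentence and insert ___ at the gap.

Which photograph did the technician put ___ in the drawer?

Pre-movement form: The technician did put which photograph in the drawer.
'which photograph' is the direct object of 'put'. The gap is right after 'put'.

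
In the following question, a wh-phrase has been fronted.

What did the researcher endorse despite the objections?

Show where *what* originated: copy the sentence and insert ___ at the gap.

What did the researcher endorse ___ despite the objections?

Pre-movement form: The researcher did endorse what despite the objections.
The filler 'what' is interpreted as the direct object of 'endorse'. The gap is right after 'endorse'.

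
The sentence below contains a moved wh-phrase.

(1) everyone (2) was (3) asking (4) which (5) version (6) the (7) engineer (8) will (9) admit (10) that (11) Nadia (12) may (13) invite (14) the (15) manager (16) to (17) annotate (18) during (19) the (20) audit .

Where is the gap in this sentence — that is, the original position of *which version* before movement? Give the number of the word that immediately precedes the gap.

Before movement: The engineer will admit that Nadia may invite the manager to annotate which version during the audit.
'which version' is the direct object of 'annotate'. Wh-movement fronts it, leaving a gap right after 'annotate':
Everyone was asking which version the engineer will admit that Nadia may invite the manager to annotate ___ during the audit.
'annotate' is word 17.

17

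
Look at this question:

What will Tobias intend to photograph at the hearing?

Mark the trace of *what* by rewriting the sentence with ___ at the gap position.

What will Tobias intend to photograph ___ at the hearing?

Before movement: Tobias will intend to photograph what at the hearing.
The filler 'what' is interpreted as the direct object of 'photograph'. The gap is right after 'photograph'.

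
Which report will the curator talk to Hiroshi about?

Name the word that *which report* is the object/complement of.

about

Underlying clause: The curator will talk to Hiroshi about which report.
'which report' is the object of the preposition 'about'. Wh-movement fronts it, leaving a gap right after 'about':
Which report will the curator talk to Hiroshi about ___?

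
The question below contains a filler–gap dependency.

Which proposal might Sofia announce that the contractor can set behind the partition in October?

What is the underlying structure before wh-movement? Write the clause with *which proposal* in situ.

The filler 'which proposal' is interpreted as the direct object of 'set'. Fronting leaves a gap immediately after 'set':
Which proposal might Sofia announce that the contractor can set ___ behind the partition in October?

Sofia might announce that the contractor can set which proposal behind the partition in October.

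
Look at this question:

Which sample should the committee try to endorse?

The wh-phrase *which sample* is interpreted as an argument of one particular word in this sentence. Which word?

endorse

Pre-movement form: The committee should try to endorse which sample.
'which sample' is the direct object of 'endorse'. Fronting leaves a gap immediately after 'endorse':
Which sample should the committee try to endorse ___?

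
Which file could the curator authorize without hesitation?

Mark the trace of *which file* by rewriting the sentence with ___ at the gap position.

Which file could the curator authorize ___ without hesitation?

Pre-movement form: The curator could authorize which file without hesitation.
'which file' functions as the direct object of 'authorize'. The gap is right after 'authorize'.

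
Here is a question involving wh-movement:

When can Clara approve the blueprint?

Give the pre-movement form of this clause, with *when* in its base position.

'when' functions as the temporal adjunct. Fronting leaves a gap immediately after 'blueprint':
When can Clara approve the blueprint ___?

Clara can approve the blueprint when.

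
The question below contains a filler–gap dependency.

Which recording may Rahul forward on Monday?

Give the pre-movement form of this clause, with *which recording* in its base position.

Rahul may forward which recording on Monday.

The filler 'which recording' is interpreted as the direct object of 'forward'. Fronting leaves a gap immediately after 'forward':
Which recording may Rahul forward ___ on Monday?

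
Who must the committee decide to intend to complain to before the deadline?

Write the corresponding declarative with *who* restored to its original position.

The committee must decide to intend to complain to who before the deadline.

'who' is the object of the preposition 'to'. It moves to the left edge, and the trace sits right after 'to':
Who must the committee decide to intend to complain to ___ before the deadline?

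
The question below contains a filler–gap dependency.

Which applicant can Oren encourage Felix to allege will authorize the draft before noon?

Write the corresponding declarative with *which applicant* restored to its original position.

'which applicant' is the subject of the clause embedded under 'allege'. Fronting leaves a gap immediately after 'allege':
Which applicant can Oren encourage Felix to allege ___ will authorize the draft before noon?

Oren can encourage Felix to allege which applicant will authorize the draft before noon.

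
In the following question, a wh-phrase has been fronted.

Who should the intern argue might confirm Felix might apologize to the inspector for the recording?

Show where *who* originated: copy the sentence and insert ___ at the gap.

Pre-movement form: The intern should argue who might confirm Felix might apologize to the inspector for the recording.
'who' functions as the subject of the clause embedded under 'argue'. The gap is right after 'argue'.

Who should the intern argue ___ might confirm Felix might apologize to the inspector for the recording?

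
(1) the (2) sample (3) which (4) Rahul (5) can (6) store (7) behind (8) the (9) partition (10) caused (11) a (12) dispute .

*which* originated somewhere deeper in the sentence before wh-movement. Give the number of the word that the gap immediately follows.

'which' is the direct object of 'store'. It moves to the left edge, and the trace sits right after 'store':
The sample which Rahul can store ___ behind the partition caused a dispute.
'store' is word 6.

6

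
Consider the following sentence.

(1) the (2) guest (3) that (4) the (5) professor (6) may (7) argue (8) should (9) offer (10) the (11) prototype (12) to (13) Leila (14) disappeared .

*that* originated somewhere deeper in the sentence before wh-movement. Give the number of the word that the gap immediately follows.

The filler 'that' is interpreted as the subject of the clause embedded under 'argue'. Fronting leaves a gap immediately after 'argue':
The guest that the professor may argue ___ should offer the prototype to Leila disappeared.
'argue' is word 7.

7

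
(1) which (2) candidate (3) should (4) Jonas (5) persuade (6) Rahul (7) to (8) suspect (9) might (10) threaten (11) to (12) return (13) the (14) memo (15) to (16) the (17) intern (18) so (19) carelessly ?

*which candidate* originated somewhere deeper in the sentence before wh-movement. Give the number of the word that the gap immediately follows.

8

Pre-movement form: Jonas should persuade Rahul to suspect which candidate might threaten to return the memo to the intern so carelessly.
'which candidate' is the subject of the clause embedded under 'suspect'. Wh-movement fronts it, leaving a gap right after 'suspect':
Which candidate should Jonas persuade Rahul to suspect ___ might threaten to return the memo to the intern so carelessly?
'suspect' is word 8.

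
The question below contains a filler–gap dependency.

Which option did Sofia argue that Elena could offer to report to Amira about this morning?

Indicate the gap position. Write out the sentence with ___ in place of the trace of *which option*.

Which option did Sofia argue that Elena could offer to report to Amira about ___ this morning?

Underlying clause: Sofia did argue that Elena could offer to report to Amira about which option this morning.
'which option' is the object of the preposition 'about'. The gap is right after 'about'.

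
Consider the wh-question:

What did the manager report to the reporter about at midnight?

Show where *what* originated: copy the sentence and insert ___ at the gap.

Underlying clause: The manager did report to the reporter about what at midnight.
'what' is the object of the preposition 'about'. The gap is right after 'about'.

What did the manager report to the reporter about ___ at midnight?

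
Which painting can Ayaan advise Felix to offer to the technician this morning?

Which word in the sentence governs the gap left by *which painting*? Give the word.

offer

In situ: Ayaan can advise Felix to offer which painting to the technician this morning.
'which painting' functions as the direct object of 'offer'. Fronting leaves a gap immediately after 'offer':
Which painting can Ayaan advise Felix to offer ___ to the technician this morning?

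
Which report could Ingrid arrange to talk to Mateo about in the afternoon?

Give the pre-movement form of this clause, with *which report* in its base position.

Ingrid could arrange to talk to Mateo about which report in the afternoon.

'which report' is the object of the preposition 'about'. It moves to the left edge, and the trace sits right after 'about':
Which report could Ingrid arrange to talk to Mateo about ___ in the afternoon?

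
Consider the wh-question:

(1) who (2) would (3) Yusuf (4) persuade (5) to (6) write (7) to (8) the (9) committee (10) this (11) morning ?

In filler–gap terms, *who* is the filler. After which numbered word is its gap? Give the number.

4

In situ: Yusuf would persuade who to write to the committee this morning.
The filler 'who' is interpreted as the direct object of 'persuade'. Fronting leaves a gap immediately after 'persuade':
Who would Yusuf persuade ___ to write to the committee this morning?
'persuade' is word 4.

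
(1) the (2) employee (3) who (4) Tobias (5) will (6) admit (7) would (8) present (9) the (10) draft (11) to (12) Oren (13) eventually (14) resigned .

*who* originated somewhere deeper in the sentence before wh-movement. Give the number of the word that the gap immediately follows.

6

'who' functions as the subject of the clause embedded under 'admit'. Fronting leaves a gap immediately after 'admit':
The employee who Tobias will admit ___ would present the draft to Oren eventually resigned.
'admit' is word 6.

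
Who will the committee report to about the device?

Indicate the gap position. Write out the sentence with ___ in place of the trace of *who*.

Who will the committee report to ___ about the device?

Pre-movement form: The committee will report to who about the device.
'who' functions as the object of the preposition 'to'. The gap is right after 'to'.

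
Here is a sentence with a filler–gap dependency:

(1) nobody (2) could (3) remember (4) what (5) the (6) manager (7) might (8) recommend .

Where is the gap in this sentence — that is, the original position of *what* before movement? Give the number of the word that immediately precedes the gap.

Pre-movement form: The manager might recommend what.
'what' is the direct object of 'recommend'. Wh-movement fronts it, leaving a gap right after 'recommend':
Nobody could remember what the manager might recommend ___.
'recommend' is word 8.

8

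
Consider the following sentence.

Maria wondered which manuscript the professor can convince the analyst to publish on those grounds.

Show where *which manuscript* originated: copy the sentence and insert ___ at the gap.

Maria wondered which manuscript the professor can convince the analyst to publish ___ on those grounds.

Before movement: The professor can convince the analyst to publish which manuscript on those grounds.
'which manuscript' is the direct object of 'publish'. The gap is right after 'publish'.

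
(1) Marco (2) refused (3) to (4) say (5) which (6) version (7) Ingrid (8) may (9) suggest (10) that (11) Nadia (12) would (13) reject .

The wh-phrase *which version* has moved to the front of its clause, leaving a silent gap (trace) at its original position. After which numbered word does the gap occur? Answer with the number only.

13

In situ: Ingrid may suggest that Nadia would reject which version.
'which version' functions as the direct object of 'reject'. Wh-movement fronts it, leaving a gap right after 'reject':
Marco refused to say which version Ingrid may suggest that Nadia would reject ___.
'reject' is word 13.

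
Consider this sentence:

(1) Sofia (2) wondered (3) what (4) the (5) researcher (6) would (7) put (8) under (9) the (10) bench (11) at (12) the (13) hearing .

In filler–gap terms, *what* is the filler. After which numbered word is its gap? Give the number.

7

Before movement: The researcher would put what under the bench at the hearing.
'what' functions as the direct object of 'put'. It moves to the left edge, and the trace sits right after 'put':
Sofia wondered what the researcher would put ___ under the bench at the hearing.
'put' is word 7.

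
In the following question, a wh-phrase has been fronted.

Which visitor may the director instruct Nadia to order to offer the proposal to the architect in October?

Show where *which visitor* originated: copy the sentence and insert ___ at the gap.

Before movement: The director may instruct Nadia to order which visitor to offer the proposal to the architect in October.
The filler 'which visitor' is interpreted as the direct object of 'order'. The gap is right after 'order'.

Which visitor may the director instruct Nadia to order ___ to offer the proposal to the architect in October?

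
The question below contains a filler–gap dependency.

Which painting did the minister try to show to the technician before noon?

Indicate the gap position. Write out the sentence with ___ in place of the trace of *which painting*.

Pre-movement form: The minister did try to show which painting to the technician before noon.
'which painting' is the direct object of 'show'. The gap is right after 'show'.

Which painting did the minister try to show ___ to the technician before noon?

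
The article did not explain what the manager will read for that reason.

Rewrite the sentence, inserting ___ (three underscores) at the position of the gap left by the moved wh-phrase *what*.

Pre-movement form: The manager will read what for that reason.
'what' functions as the direct object of 'read'. The gap is right after 'read'.

The article did not explain what the manager will read ___ for that reason.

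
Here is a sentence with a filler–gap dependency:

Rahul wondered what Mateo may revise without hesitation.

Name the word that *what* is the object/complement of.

revise

Before movement: Mateo may revise what without hesitation.
'what' functions as the direct object of 'revise'. Fronting leaves a gap immediately after 'revise':
Rahul wondered what Mateo may revise ___ without hesitation.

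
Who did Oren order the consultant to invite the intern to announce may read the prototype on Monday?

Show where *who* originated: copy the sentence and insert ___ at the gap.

Who did Oren order the consultant to invite the intern to announce ___ may read the prototype on Monday?

In situ: Oren did order the consultant to invite the intern to announce who may read the prototype on Monday.
'who' is the subject of the clause embedded under 'announce'. The gap is right after 'announce'.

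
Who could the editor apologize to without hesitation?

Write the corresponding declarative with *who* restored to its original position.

The editor could apologize to who without hesitation.

'who' is the object of the preposition 'to'. Fronting leaves a gap immediately after 'to':
Who could the editor apologize to ___ without hesitation?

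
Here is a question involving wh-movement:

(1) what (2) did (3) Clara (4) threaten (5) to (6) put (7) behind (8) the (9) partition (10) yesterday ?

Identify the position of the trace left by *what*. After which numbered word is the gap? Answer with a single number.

6

In situ: Clara did threaten to put what behind the partition yesterday.
'what' is the direct object of 'put'. It moves to the left edge, and the trace sits right after 'put':
What did Clara threaten to put ___ behind the partition yesterday?
'put' is word 6.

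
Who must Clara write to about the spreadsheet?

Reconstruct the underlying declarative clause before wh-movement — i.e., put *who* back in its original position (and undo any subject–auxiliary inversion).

'who' is the object of the preposition 'to'. Fronting leaves a gap immediately after 'to':
Who must Clara write to ___ about the spreadsheet?

Clara must write to who about the spreadsheet.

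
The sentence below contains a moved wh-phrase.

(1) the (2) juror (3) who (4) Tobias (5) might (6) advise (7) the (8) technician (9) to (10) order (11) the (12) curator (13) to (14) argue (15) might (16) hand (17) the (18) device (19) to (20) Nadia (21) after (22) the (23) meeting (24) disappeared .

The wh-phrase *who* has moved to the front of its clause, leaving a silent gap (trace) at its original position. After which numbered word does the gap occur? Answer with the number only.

'who' is the subject of the clause embedded under 'argue'. Fronting leaves a gap immediately after 'argue':
The juror who Tobias might advise the technician to order the curator to argue ___ might hand the device to Nadia after the meeting disappeared.
'argue' is word 14.

14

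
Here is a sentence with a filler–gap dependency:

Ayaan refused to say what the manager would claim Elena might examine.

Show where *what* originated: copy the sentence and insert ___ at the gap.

Ayaan refused to say what the manager would claim Elena might examine ___.

Pre-movement form: The manager would claim Elena might examine what.
The filler 'what' is interpreted as the direct object of 'examine'. The gap is right after 'examine'.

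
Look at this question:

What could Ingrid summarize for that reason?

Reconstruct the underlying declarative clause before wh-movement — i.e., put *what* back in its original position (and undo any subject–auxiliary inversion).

'what' functions as the direct object of 'summarize'. It moves to the left edge, and the trace sits right after 'summarize':
What could Ingrid summarize ___ for that reason?

Ingrid could summarize what for that reason.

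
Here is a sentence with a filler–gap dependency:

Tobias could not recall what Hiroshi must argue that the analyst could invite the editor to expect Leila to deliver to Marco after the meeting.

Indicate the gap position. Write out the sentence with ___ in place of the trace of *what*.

Pre-movement form: Hiroshi must argue that the analyst could invite the editor to expect Leila to deliver what to Marco after the meeting.
'what' functions as the direct object of 'deliver'. The gap is right after 'deliver'.

Tobias could not recall what Hiroshi must argue that the analyst could invite the editor to expect Leila to deliver ___ to Marco after the meeting.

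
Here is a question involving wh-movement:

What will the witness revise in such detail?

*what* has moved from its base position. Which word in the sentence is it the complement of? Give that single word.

revise

Pre-movement form: The witness will revise what in such detail.
'what' is the direct object of 'revise'. Wh-movement fronts it, leaving a gap right after 'revise':
What will the witness revise ___ in such detail?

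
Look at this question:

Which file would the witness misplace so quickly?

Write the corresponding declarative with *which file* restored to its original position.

'which file' functions as the direct object of 'misplace'. It moves to the left edge, and the trace sits right after 'misplace':
Which file would the witness misplace ___ so quickly?

The witness would misplace which file so quickly.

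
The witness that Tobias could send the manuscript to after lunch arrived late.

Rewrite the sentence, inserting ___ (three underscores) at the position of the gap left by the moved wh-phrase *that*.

The witness that Tobias could send the manuscript to ___ after lunch arrived late.

'that' is the object of the preposition 'to' (recipient of 'send'). The gap is right after 'to'.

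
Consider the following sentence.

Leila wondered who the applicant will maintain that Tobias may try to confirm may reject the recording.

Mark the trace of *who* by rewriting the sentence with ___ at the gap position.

Underlying clause: The applicant will maintain that Tobias may try to confirm who may reject the recording.
'who' functions as the subject of the clause embedded under 'confirm'. The gap is right after 'confirm'.

Leila wondered who the applicant will maintain that Tobias may try to confirm ___ may reject the recording.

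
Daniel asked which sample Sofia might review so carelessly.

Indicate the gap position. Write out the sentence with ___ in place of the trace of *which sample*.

Before movement: Sofia might review which sample so carelessly.
'which sample' is the direct object of 'review'. The gap is right after 'review'.

Daniel asked which sample Sofia might review ___ so carelessly.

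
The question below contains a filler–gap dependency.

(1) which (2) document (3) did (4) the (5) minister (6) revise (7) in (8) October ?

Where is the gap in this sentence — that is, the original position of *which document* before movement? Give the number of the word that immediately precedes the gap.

6

Before movement: The minister did revise which document in October.
'which document' is the direct object of 'revise'. It moves to the left edge, and the trace sits right after 'revise':
Which document did the minister revise ___ in October?
'revise' is word 6.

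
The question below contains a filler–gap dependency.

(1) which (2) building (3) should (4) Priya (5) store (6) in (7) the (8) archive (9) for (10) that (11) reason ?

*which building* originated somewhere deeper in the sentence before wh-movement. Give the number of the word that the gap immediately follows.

Pre-movement form: Priya should store which building in the archive for that reason.
'which building' is the direct object of 'store'. Fronting leaves a gap immediately after 'store':
Which building should Priya store ___ in the archive for that reason?
'store' is word 5.

5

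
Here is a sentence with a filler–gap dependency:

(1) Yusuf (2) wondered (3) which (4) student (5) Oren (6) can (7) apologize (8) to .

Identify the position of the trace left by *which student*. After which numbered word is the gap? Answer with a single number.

8

Pre-movement form: Oren can apologize to which student.
'which student' is the object of the preposition 'to'. Wh-movement fronts it, leaving a gap right after 'to':
Yusuf wondered which student Oren can apologize to ___.
'to' is word 8.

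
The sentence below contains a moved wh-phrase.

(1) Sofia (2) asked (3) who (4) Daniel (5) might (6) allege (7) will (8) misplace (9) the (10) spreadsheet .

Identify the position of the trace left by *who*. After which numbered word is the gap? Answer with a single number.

In situ: Daniel might allege who will misplace the spreadsheet.
'who' is the subject of the clause embedded under 'allege'. It moves to the left edge, and the trace sits right after 'allege':
Sofia asked who Daniel might allege ___ will misplace the spreadsheet.
'allege' is word 6.

6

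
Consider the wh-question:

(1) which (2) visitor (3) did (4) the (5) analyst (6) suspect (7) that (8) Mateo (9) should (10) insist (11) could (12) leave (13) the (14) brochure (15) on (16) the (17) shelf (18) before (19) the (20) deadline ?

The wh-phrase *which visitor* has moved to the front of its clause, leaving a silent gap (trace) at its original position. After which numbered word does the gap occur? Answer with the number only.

10

In situ: The analyst did suspect that Mateo should insist which visitor could leave the brochure on the shelf before the deadline.
The filler 'which visitor' is interpreted as the subject of the clause embedded under 'insist'. Wh-movement fronts it, leaving a gap right after 'insist':
Which visitor did the analyst suspect that Mateo should insist ___ could leave the brochure on the shelf before the deadline?
'insist' is word 10.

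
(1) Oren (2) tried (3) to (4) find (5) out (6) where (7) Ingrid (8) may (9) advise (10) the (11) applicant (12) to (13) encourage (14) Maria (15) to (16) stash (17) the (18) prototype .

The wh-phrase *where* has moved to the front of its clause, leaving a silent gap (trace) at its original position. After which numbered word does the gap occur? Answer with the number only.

Underlying clause: Ingrid may advise the applicant to encourage Maria to stash the prototype where.
'where' is the locative complement of 'stash'. Wh-movement fronts it, leaving a gap right after 'prototype':
Oren tried to find out where Ingrid may advise the applicant to encourage Maria to stash the prototype ___.
'prototype' is word 18.

18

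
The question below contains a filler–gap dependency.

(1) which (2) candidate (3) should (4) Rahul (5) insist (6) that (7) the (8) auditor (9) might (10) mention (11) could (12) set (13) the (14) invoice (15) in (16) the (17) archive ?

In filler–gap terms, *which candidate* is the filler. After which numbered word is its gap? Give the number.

Before movement: Rahul should insist that the auditor might mention which candidate could set the invoice in the archive.
'which candidate' is the subject of the clause embedded under 'mention'. It moves to the left edge, and the trace sits right after 'mention':
Which candidate should Rahul insist that the auditor might mention ___ could set the invoice in the archive?
'mention' is word 10.

10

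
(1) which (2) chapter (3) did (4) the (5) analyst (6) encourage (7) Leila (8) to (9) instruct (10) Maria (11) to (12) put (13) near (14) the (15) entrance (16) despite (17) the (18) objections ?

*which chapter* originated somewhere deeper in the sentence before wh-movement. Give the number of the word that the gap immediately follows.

Before movement: The analyst did encourage Leila to instruct Maria to put which chapter near the entrance despite the objections.
'which chapter' is the direct object of 'put'. It moves to the left edge, and the trace sits right after 'put':
Which chapter did the analyst encourage Leila to instruct Maria to put ___ near the entrance despite the objections?
'put' is word 12.

12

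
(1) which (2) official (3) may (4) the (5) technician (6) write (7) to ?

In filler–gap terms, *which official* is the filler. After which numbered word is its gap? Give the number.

7

Pre-movement form: The technician may write to which official.
'which official' is the object of the preposition 'to'. Fronting leaves a gap immediately after 'to':
Which official may the technician write to ___?
'to' is word 7.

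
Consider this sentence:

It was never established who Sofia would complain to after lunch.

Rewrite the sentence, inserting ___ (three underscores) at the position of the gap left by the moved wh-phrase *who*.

It was never established who Sofia would complain to ___ after lunch.

Pre-movement form: Sofia would complain to who after lunch.
'who' functions as the object of the preposition 'to'. The gap is right after 'to'.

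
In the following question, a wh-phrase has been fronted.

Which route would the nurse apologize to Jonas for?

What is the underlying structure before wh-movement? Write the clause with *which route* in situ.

The nurse would apologize to Jonas for which route.

The filler 'which route' is interpreted as the object of the preposition 'for'. Fronting leaves a gap immediately after 'for':
Which route would the nurse apologize to Jonas for ___?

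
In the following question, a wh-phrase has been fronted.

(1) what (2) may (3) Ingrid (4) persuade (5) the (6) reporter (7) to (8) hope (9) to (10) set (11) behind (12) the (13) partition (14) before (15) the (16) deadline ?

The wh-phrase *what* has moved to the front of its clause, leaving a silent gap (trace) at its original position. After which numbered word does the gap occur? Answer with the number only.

10

Before movement: Ingrid may persuade the reporter to hope to set what behind the partition before the deadline.
'what' functions as the direct object of 'set'. It moves to the left edge, and the trace sits right after 'set':
What may Ingrid persuade the reporter to hope to set ___ behind the partition before the deadline?
'set' is word 10.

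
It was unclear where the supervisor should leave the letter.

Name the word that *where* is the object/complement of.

leave

Pre-movement form: The supervisor should leave the letter where.
The filler 'where' is interpreted as the locative complement of 'leave'. Fronting leaves a gap immediately after 'letter':
It was unclear where the supervisor should leave the letter ___.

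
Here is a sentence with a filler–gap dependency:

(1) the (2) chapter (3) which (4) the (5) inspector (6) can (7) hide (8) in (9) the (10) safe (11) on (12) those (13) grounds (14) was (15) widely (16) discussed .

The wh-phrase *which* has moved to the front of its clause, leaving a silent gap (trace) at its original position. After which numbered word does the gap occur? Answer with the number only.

'which' functions as the direct object of 'hide'. Wh-movement fronts it, leaving a gap right after 'hide':
The chapter which the inspector can hide ___ in the safe on those grounds was widely discussed.
'hide' is word 7.

7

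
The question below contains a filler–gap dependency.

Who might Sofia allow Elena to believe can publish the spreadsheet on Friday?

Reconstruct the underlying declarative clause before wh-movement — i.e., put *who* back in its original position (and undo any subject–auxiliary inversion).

Sofia might allow Elena to believe who can publish the spreadsheet on Friday.

'who' functions as the subject of the clause embedded under 'believe'. Fronting leaves a gap immediately after 'believe':
Who might Sofia allow Elena to believe ___ can publish the spreadsheet on Friday?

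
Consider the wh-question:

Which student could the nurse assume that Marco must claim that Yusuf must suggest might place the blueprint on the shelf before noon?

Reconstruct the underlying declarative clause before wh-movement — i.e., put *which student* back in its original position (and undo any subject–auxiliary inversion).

The nurse could assume that Marco must claim that Yusuf must suggest which student might place the blueprint on the shelf before noon.

'which student' functions as the subject of the clause embedded under 'suggest'. It moves to the left edge, and the trace sits right after 'suggest':
Which student could the nurse assume that Marco must claim that Yusuf must suggest ___ might place the blueprint on the shelf before noon?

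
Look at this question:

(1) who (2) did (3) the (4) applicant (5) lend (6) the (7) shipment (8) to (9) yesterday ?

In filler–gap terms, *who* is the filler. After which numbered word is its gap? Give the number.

Underlying clause: The applicant did lend the shipment to who yesterday.
The filler 'who' is interpreted as the object of the preposition 'to' (recipient of 'lend'). It moves to the left edge, and the trace sits right after 'to':
Who did the applicant lend the shipment to ___ yesterday?
'to' is word 8.

8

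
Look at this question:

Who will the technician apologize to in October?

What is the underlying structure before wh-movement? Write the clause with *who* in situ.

The technician will apologize to who in October.

'who' is the object of the preposition 'to'. Wh-movement fronts it, leaving a gap right after 'to':
Who will the technician apologize to ___ in October?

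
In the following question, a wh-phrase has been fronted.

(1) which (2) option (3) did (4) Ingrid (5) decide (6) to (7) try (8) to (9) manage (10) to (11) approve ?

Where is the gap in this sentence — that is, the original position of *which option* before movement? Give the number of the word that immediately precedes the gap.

11

Pre-movement form: Ingrid did decide to try to manage to approve which option.
The filler 'which option' is interpreted as the direct object of 'approve'. It moves to the left edge, and the trace sits right after 'approve':
Which option did Ingrid decide to try to manage to approve ___?
'approve' is word 11.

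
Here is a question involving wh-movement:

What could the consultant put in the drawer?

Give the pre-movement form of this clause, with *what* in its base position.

'what' is the direct object of 'put'. Wh-movement fronts it, leaving a gap right after 'put':
What could the consultant put ___ in the drawer?

The consultant could put what in the drawer.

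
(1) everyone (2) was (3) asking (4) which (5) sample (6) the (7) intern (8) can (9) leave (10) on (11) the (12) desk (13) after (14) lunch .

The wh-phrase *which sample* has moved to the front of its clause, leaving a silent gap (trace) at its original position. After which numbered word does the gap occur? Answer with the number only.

9

In situ: The intern can leave which sample on the desk after lunch.
'which sample' functions as the direct object of 'leave'. It moves to the left edge, and the trace sits right after 'leave':
Everyone was asking which sample the intern can leave ___ on the desk after lunch.
'leave' is word 9.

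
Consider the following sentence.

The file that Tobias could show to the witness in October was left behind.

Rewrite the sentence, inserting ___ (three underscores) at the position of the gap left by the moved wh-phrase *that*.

'that' functions as the direct object of 'show'. The gap is right after 'show'.

The file that Tobias could show ___ to the witness in October was left behind.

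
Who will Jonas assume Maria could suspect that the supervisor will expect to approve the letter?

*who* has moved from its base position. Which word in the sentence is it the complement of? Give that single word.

In situ: Jonas will assume Maria could suspect that the supervisor will expect who to approve the letter.
'who' is the direct object of 'expect'. It moves to the left edge, and the trace sits right after 'expect':
Who will Jonas assume Maria could suspect that the supervisor will expect ___ to approve the letter?

expect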